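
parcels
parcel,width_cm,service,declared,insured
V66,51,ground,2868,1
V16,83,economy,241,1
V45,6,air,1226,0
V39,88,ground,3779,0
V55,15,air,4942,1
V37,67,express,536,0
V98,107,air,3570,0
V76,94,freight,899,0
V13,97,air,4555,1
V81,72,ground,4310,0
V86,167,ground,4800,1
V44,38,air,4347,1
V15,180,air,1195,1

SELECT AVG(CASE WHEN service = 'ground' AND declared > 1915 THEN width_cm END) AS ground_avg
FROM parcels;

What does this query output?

94.5

parcel=V66: ✓ → 51
parcel=V16: ✗
parcel=V45: ✗
parcel=V39: ✓ → 88
parcel=V55: ✗
parcel=V37: ✗
parcel=V98: ✗
parcel=V76: ✗
parcel=V13: ✗
parcel=V81: ✓ → 72
parcel=V86: ✓ → 167
parcel=V44: ✗
parcel=V15: ✗
ground_avg = (51 + 88 + 72 + 167) / 4 = 94.5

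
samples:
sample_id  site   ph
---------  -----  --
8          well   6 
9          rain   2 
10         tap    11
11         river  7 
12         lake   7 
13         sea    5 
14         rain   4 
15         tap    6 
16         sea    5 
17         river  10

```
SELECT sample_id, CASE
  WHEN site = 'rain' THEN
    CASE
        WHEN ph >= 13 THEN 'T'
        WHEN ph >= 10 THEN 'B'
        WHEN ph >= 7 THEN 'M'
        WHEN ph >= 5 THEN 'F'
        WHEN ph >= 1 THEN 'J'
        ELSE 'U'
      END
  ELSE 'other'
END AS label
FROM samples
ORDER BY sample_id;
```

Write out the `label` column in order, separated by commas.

other, J, other, other, other, other, J, other, other, other

sample_id=8: site='well' → outer ELSE → other
sample_id=9: site='rain' → inner[ph >= 1] → J
sample_id=10: site='tap' → outer ELSE → other
sample_id=11: site='river' → outer ELSE → other
sample_id=12: site='lake' → outer ELSE → other
sample_id=13: site='sea' → outer ELSE → other
sample_id=14: site='rain' → inner[ph >= 1] → J
sample_id=15: site='tap' → outer ELSE → other
sample_id=16: site='sea' → outer ELSE → other
sample_id=17: site='river' → outer ELSE → other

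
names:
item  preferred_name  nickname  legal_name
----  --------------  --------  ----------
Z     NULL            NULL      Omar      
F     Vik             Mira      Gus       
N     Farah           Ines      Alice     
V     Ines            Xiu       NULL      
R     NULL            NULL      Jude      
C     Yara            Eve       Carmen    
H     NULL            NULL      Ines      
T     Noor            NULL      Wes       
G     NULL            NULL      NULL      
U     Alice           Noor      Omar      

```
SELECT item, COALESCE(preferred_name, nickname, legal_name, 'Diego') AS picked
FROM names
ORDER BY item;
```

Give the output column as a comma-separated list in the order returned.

Yara, Vik, Diego, Ines, Farah, Jude, Noor, Alice, Ines, Omar

item=C: preferred_name=Yara → Yara
item=F: preferred_name=Vik → Vik
item=G: preferred_name=NULL, nickname=NULL, legal_name=NULL, → literal Diego → Diego
item=H: preferred_name=NULL, nickname=NULL, legal_name=Ines → Ines
item=N: preferred_name=Farah → Farah
item=R: preferred_name=NULL, nickname=NULL, legal_name=Jude → Jude
item=T: preferred_name=Noor → Noor
item=U: preferred_name=Alice → Alice
item=V: preferred_name=Ines → Ines
item=Z: preferred_name=NULL, nickname=NULL, legal_name=Omar → Omar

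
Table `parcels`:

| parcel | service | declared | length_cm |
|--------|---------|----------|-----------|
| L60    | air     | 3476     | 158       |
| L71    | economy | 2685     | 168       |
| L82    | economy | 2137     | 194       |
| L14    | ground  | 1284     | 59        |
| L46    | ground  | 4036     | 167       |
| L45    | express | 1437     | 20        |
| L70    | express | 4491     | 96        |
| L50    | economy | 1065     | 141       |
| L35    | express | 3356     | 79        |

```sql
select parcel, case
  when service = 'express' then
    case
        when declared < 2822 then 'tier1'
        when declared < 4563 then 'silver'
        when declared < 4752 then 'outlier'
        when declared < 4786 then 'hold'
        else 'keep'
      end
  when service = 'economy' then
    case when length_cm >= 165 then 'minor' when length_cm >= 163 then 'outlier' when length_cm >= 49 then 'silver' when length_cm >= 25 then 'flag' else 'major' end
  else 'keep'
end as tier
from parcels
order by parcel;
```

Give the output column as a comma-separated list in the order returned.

parcel=L14: service='ground' → outer ELSE → keep
parcel=L35: service='express' → inner[declared < 4563] → silver
parcel=L45: service='express' → inner[declared < 2822] → tier1
parcel=L46: service='ground' → outer ELSE → keep
parcel=L50: service='economy' → inner[length_cm >= 49] → silver
parcel=L60: service='air' → outer ELSE → keep
parcel=L70: service='express' → inner[declared < 4563] → silver
parcel=L71: service='economy' → inner[length_cm >= 165] → minor
parcel=L82: service='economy' → inner[length_cm >= 165] → minor

keep, silver, tier1, keep, silver, keep, silver, minor, minor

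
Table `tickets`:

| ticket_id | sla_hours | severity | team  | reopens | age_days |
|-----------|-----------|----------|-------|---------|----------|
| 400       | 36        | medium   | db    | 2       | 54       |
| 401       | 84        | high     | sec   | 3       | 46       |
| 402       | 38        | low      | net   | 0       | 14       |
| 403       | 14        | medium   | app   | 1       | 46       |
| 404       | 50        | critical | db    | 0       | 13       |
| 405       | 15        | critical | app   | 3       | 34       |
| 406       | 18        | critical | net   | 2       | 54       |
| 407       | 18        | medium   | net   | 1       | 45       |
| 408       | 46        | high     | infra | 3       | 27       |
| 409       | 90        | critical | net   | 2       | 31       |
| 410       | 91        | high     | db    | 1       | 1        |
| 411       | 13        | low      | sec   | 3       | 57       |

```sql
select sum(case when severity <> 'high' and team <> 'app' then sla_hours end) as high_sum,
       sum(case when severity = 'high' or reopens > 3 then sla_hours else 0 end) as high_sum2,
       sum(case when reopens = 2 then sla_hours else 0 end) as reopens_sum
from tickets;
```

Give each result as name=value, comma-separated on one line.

[high_sum: severity <> 'high' and team <> 'app']
ticket_id=400: ✓ → 36
ticket_id=401: ✗
ticket_id=402: ✓ → 38
ticket_id=403: ✗
ticket_id=404: ✓ → 50
ticket_id=405: ✗
ticket_id=406: ✓ → 18
ticket_id=407: ✓ → 18
ticket_id=408: ✗
ticket_id=409: ✓ → 90
ticket_id=410: ✗
ticket_id=411: ✓ → 13
high_sum = 36 + 38 + 50 + 18 + 18 + 90 + 13 = 263
—
[high_sum2: severity = 'high' or reopens > 3]
ticket_id=400: ✗
ticket_id=401: ✓ → 84
ticket_id=402: ✗
ticket_id=403: ✗
ticket_id=404: ✗
ticket_id=405: ✗
ticket_id=406: ✗
ticket_id=407: ✗
ticket_id=408: ✓ → 46
ticket_id=409: ✗
ticket_id=410: ✓ → 91
ticket_id=411: ✗
high_sum2 = 84 + 46 + 91 = 221
—
[reopens_sum: reopens = 2]
ticket_id=400: ✓ → 36
ticket_id=401: ✗
ticket_id=402: ✗
ticket_id=403: ✗
ticket_id=404: ✗
ticket_id=405: ✗
ticket_id=406: ✓ → 18
ticket_id=407: ✗
ticket_id=408: ✗
ticket_id=409: ✓ → 90
ticket_id=410: ✗
ticket_id=411: ✗
reopens_sum = 36 + 18 + 90 = 144

high_sum=263, high_sum2=221, reopens_sum=144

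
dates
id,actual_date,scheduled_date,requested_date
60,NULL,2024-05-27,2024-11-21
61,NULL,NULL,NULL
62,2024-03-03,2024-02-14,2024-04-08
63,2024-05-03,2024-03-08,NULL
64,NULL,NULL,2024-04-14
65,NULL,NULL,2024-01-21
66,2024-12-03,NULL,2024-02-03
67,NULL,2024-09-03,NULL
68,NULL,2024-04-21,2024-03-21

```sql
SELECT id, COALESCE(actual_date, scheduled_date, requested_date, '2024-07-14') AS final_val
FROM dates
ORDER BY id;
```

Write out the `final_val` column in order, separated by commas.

id=60: actual_date=NULL, scheduled_date=2024-05-27 → 2024-05-27
id=61: actual_date=NULL, scheduled_date=NULL, requested_date=NULL, → literal 2024-07-14 → 2024-07-14
id=62: actual_date=2024-03-03 → 2024-03-03
id=63: actual_date=2024-05-03 → 2024-05-03
id=64: actual_date=NULL, scheduled_date=NULL, requested_date=2024-04-14 → 2024-04-14
id=65: actual_date=NULL, scheduled_date=NULL, requested_date=2024-01-21 → 2024-01-21
id=66: actual_date=2024-12-03 → 2024-12-03
id=67: actual_date=NULL, scheduled_date=2024-09-03 → 2024-09-03
id=68: actual_date=NULL, scheduled_date=2024-04-21 → 2024-04-21

2024-05-27, 2024-07-14, 2024-03-03, 2024-05-03, 2024-04-14, 2024-01-21, 2024-12-03, 2024-09-03, 2024-04-21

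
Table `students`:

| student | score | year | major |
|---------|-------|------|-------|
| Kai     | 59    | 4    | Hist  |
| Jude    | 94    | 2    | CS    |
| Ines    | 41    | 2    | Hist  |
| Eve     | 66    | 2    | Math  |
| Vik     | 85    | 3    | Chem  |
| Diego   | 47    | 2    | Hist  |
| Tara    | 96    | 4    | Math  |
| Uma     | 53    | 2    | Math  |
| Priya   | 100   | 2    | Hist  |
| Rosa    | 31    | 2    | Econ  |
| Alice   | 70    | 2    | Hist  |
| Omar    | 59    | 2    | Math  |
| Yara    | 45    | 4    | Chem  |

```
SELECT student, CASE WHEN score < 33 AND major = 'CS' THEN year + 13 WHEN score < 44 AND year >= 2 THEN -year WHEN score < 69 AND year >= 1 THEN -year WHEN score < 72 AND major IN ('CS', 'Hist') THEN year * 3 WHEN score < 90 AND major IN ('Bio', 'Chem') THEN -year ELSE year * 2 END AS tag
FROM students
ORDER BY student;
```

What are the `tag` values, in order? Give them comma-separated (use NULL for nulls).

student=Alice: score < 72 AND major IN ('CS', 'Hist') → 6
student=Diego: score < 69 AND year >= 1 → -2
student=Eve: score < 69 AND year >= 1 → -2
student=Ines: score < 44 AND year >= 2 → -2
student=Jude: ELSE → 4
student=Kai: score < 69 AND year >= 1 → -4
student=Omar: score < 69 AND year >= 1 → -2
student=Priya: ELSE → 4
student=Rosa: score < 44 AND year >= 2 → -2
student=Tara: ELSE → 8
student=Uma: score < 69 AND year >= 1 → -2
student=Vik: score < 90 AND major IN ('Bio', 'Chem') → -3
student=Yara: score < 69 AND year >= 1 → -4

6, -2, -2, -2, 4, -4, -2, 4, -2, 8, -2, -3, -4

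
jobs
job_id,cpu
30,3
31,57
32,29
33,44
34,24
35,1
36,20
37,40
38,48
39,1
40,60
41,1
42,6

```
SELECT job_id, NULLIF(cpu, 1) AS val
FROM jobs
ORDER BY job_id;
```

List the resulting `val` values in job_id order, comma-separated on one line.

job_id=30: cpu=3 vs 1: differ → 3
job_id=31: cpu=57 vs 1: differ → 57
job_id=32: cpu=29 vs 1: differ → 29
job_id=33: cpu=44 vs 1: differ → 44
job_id=34: cpu=24 vs 1: differ → 24
job_id=35: cpu=1 vs 1: equal → NULL
job_id=36: cpu=20 vs 1: differ → 20
job_id=37: cpu=40 vs 1: differ → 40
job_id=38: cpu=48 vs 1: differ → 48
job_id=39: cpu=1 vs 1: equal → NULL
job_id=40: cpu=60 vs 1: differ → 60
job_id=41: cpu=1 vs 1: equal → NULL
job_id=42: cpu=6 vs 1: differ → 6

3, 57, 29, 44, 24, NULL, 20, 40, 48, NULL, 60, NULL, 6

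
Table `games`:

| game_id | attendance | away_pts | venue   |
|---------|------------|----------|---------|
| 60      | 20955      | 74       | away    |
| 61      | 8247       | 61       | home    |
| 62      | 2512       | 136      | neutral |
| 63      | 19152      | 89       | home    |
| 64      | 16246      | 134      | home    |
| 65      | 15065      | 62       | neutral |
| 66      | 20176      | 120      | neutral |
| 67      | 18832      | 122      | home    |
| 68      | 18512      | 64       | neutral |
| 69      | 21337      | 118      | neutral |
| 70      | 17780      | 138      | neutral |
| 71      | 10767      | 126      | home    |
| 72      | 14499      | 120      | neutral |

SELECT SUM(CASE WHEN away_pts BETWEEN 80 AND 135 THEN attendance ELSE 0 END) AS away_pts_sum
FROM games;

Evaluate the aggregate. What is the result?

game_id=60: ✗
game_id=61: ✗
game_id=62: ✗
game_id=63: ✓ → 19152
game_id=64: ✓ → 16246
game_id=65: ✗
game_id=66: ✓ → 20176
game_id=67: ✓ → 18832
game_id=68: ✗
game_id=69: ✓ → 21337
game_id=70: ✗
game_id=71: ✓ → 10767
game_id=72: ✓ → 14499
away_pts_sum = 19152 + 16246 + 20176 + 18832 + 21337 + 10767 + 14499 = 121009

121009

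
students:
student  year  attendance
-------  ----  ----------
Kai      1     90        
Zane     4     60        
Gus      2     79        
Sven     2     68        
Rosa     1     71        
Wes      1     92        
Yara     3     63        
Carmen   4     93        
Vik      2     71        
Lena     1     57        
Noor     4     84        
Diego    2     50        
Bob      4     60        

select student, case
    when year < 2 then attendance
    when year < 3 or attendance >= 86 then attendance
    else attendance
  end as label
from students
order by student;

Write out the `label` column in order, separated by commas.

student=Bob: ELSE → 60
student=Carmen: year < 3 or attendance >= 86 → 93
student=Diego: year < 3 or attendance >= 86 → 50
student=Gus: year < 3 or attendance >= 86 → 79
student=Kai: year < 2 → 90
student=Lena: year < 2 → 57
student=Noor: ELSE → 84
student=Rosa: year < 2 → 71
student=Sven: year < 3 or attendance >= 86 → 68
student=Vik: year < 3 or attendance >= 86 → 71
student=Wes: year < 2 → 92
student=Yara: ELSE → 63
student=Zane: ELSE → 60

60, 93, 50, 79, 90, 57, 84, 71, 68, 71, 92, 63, 60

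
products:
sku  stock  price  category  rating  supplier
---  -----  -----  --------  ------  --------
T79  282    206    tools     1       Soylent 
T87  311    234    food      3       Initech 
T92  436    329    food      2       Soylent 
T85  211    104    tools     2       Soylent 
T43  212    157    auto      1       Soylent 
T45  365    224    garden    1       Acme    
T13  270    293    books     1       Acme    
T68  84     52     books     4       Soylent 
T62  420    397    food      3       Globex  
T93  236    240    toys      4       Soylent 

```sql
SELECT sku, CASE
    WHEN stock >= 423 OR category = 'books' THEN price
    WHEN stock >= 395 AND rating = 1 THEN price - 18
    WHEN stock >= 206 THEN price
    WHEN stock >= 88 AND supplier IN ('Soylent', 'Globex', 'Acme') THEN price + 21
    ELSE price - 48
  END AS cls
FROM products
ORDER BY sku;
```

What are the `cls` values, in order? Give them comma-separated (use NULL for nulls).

293, 157, 224, 397, 52, 206, 104, 234, 329, 240

sku=T13: stock >= 423 OR category = 'books' → 293
sku=T43: stock >= 206 → 157
sku=T45: stock >= 206 → 224
sku=T62: stock >= 206 → 397
sku=T68: stock >= 423 OR category = 'books' → 52
sku=T79: stock >= 206 → 206
sku=T85: stock >= 206 → 104
sku=T87: stock >= 206 → 234
sku=T92: stock >= 423 OR category = 'books' → 329
sku=T93: stock >= 206 → 240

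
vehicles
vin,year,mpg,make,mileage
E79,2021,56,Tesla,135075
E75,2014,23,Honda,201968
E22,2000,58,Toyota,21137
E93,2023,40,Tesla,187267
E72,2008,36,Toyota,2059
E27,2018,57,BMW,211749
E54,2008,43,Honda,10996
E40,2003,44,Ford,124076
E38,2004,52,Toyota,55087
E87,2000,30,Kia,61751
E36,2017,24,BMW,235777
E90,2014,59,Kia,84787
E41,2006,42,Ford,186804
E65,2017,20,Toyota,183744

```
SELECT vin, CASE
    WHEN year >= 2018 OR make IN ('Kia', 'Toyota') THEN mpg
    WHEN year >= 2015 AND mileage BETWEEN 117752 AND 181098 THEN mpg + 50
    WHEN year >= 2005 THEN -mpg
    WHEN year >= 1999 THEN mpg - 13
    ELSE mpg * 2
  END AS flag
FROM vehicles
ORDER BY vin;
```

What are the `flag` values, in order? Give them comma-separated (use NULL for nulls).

vin=E22: year >= 2018 OR make IN ('Kia', 'Toyota') → 58
vin=E27: year >= 2018 OR make IN ('Kia', 'Toyota') → 57
vin=E36: year >= 2005 → -24
vin=E38: year >= 2018 OR make IN ('Kia', 'Toyota') → 52
vin=E40: year >= 1999 → 31
vin=E41: year >= 2005 → -42
vin=E54: year >= 2005 → -43
vin=E65: year >= 2018 OR make IN ('Kia', 'Toyota') → 20
vin=E72: year >= 2018 OR make IN ('Kia', 'Toyota') → 36
vin=E75: year >= 2005 → -23
vin=E79: year >= 2018 OR make IN ('Kia', 'Toyota') → 56
vin=E87: year >= 2018 OR make IN ('Kia', 'Toyota') → 30
vin=E90: year >= 2018 OR make IN ('Kia', 'Toyota') → 59
vin=E93: year >= 2018 OR make IN ('Kia', 'Toyota') → 40

58, 57, -24, 52, 31, -42, -43, 20, 36, -23, 56, 30, 59, 40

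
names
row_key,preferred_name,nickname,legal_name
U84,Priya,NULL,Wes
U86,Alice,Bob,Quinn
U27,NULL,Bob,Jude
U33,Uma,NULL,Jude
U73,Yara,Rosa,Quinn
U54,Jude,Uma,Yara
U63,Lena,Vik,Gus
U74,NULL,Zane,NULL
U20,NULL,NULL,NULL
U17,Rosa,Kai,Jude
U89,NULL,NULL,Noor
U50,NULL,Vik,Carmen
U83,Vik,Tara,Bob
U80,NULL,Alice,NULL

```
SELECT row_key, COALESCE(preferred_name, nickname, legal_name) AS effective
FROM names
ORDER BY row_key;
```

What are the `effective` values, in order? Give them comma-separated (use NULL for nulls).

row_key=U17: preferred_name=Rosa → Rosa
row_key=U20: preferred_name=NULL, nickname=NULL, legal_name=NULL (all NULL) → NULL
row_key=U27: preferred_name=NULL, nickname=Bob → Bob
row_key=U33: preferred_name=Uma → Uma
row_key=U50: preferred_name=NULL, nickname=Vik → Vik
row_key=U54: preferred_name=Jude → Jude
row_key=U63: preferred_name=Lena → Lena
row_key=U73: preferred_name=Yara → Yara
row_key=U74: preferred_name=NULL, nickname=Zane → Zane
row_key=U80: preferred_name=NULL, nickname=Alice → Alice
row_key=U83: preferred_name=Vik → Vik
row_key=U84: preferred_name=Priya → Priya
row_key=U86: preferred_name=Alice → Alice
row_key=U89: preferred_name=NULL, nickname=NULL, legal_name=Noor → Noor

Rosa, NULL, Bob, Uma, Vik, Jude, Lena, Yara, Zane, Alice, Vik, Priya, Alice, Noor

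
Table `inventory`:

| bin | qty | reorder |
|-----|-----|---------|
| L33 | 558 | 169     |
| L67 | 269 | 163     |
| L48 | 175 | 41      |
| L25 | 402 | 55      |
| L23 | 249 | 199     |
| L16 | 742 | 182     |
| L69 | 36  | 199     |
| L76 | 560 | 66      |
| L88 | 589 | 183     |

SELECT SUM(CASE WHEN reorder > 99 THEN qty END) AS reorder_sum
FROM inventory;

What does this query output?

bin=L33: ✓ → 558
bin=L67: ✓ → 269
bin=L48: ✗
bin=L25: ✗
bin=L23: ✓ → 249
bin=L16: ✓ → 742
bin=L69: ✓ → 36
bin=L76: ✗
bin=L88: ✓ → 589
reorder_sum = 558 + 269 + 249 + 742 + 36 + 589 = 2443

2443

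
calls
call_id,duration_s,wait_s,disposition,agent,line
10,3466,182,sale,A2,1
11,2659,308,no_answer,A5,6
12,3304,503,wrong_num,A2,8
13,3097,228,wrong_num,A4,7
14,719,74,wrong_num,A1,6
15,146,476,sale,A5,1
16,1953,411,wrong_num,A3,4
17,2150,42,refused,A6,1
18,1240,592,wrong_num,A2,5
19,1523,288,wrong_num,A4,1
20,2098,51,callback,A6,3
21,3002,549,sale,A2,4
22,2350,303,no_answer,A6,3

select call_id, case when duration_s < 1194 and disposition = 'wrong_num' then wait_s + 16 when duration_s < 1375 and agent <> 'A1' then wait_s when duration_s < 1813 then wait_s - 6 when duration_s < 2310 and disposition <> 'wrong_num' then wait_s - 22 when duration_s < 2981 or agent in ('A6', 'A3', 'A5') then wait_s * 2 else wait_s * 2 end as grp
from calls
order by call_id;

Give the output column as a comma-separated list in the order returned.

call_id=10: ELSE → 364
call_id=11: duration_s < 2981 or agent in ('A6', 'A3', 'A5') → 616
call_id=12: ELSE → 1006
call_id=13: ELSE → 456
call_id=14: duration_s < 1194 and disposition = 'wrong_num' → 90
call_id=15: duration_s < 1375 and agent <> 'A1' → 476
call_id=16: duration_s < 2981 or agent in ('A6', 'A3', 'A5') → 822
call_id=17: duration_s < 2310 and disposition <> 'wrong_num' → 20
call_id=18: duration_s < 1375 and agent <> 'A1' → 592
call_id=19: duration_s < 1813 → 282
call_id=20: duration_s < 2310 and disposition <> 'wrong_num' → 29
call_id=21: ELSE → 1098
call_id=22: duration_s < 2981 or agent in ('A6', 'A3', 'A5') → 606

364, 616, 1006, 456, 90, 476, 822, 20, 592, 282, 29, 1098, 606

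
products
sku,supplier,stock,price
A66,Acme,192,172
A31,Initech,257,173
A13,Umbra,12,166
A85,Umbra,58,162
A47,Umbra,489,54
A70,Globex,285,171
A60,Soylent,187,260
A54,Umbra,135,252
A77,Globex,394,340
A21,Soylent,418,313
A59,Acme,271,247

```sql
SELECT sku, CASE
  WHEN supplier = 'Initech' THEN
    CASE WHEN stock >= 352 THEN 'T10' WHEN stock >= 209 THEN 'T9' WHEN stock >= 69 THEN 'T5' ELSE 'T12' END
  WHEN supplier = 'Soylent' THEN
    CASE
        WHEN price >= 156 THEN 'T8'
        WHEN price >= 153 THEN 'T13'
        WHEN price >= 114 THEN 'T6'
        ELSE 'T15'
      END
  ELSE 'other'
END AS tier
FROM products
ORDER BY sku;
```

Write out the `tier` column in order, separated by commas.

other, T8, T9, other, other, other, T8, other, other, other, other

sku=A13: supplier='Umbra' → outer ELSE → other
sku=A21: supplier='Soylent' → inner[price >= 156] → T8
sku=A31: supplier='Initech' → inner[stock >= 209] → T9
sku=A47: supplier='Umbra' → outer ELSE → other
sku=A54: supplier='Umbra' → outer ELSE → other
sku=A59: supplier='Acme' → outer ELSE → other
sku=A60: supplier='Soylent' → inner[price >= 156] → T8
sku=A66: supplier='Acme' → outer ELSE → other
sku=A70: supplier='Globex' → outer ELSE → other
sku=A77: supplier='Globex' → outer ELSE → other
sku=A85: supplier='Umbra' → outer ELSE → other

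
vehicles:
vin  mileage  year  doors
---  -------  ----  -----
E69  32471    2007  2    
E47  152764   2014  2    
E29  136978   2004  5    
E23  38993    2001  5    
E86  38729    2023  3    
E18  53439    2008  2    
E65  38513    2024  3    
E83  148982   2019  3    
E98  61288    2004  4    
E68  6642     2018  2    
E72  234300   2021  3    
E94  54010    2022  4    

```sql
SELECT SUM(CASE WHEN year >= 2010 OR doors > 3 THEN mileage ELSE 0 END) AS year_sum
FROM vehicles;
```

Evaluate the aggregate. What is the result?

911199

vin=E69: ✗
vin=E47: ✓ → 152764
vin=E29: ✓ → 136978
vin=E23: ✓ → 38993
vin=E86: ✓ → 38729
vin=E18: ✗
vin=E65: ✓ → 38513
vin=E83: ✓ → 148982
vin=E98: ✓ → 61288
vin=E68: ✓ → 6642
vin=E72: ✓ → 234300
vin=E94: ✓ → 54010
year_sum = 152764 + 136978 + 38993 + 38729 + 38513 + 148982 + 61288 + 6642 + 234300 + 54010 = 911199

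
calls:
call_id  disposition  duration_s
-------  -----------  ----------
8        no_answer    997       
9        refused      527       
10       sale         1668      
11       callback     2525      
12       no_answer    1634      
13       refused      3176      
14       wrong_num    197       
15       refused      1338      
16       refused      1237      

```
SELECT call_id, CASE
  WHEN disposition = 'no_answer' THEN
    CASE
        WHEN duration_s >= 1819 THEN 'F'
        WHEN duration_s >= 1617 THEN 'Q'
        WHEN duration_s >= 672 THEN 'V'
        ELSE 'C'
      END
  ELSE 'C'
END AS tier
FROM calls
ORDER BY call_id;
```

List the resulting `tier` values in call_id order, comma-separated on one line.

call_id=8: disposition='no_answer' → inner[duration_s >= 672] → V
call_id=9: disposition='refused' → outer ELSE → C
call_id=10: disposition='sale' → outer ELSE → C
call_id=11: disposition='callback' → outer ELSE → C
call_id=12: disposition='no_answer' → inner[duration_s >= 1617] → Q
call_id=13: disposition='refused' → outer ELSE → C
call_id=14: disposition='wrong_num' → outer ELSE → C
call_id=15: disposition='refused' → outer ELSE → C
call_id=16: disposition='refused' → outer ELSE → C

V, C, C, C, Q, C, C, C, C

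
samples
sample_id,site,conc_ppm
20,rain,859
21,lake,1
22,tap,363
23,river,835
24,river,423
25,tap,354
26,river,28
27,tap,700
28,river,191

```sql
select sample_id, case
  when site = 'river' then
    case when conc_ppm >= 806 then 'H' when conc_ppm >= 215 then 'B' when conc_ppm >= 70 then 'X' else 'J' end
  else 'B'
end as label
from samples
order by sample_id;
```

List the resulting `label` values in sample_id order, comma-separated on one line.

sample_id=20: site='rain' → outer ELSE → B
sample_id=21: site='lake' → outer ELSE → B
sample_id=22: site='tap' → outer ELSE → B
sample_id=23: site='river' → inner[conc_ppm >= 806] → H
sample_id=24: site='river' → inner[conc_ppm >= 215] → B
sample_id=25: site='tap' → outer ELSE → B
sample_id=26: site='river' → inner[ELSE] → J
sample_id=27: site='tap' → outer ELSE → B
sample_id=28: site='river' → inner[conc_ppm >= 70] → X

B, B, B, H, B, B, J, B, X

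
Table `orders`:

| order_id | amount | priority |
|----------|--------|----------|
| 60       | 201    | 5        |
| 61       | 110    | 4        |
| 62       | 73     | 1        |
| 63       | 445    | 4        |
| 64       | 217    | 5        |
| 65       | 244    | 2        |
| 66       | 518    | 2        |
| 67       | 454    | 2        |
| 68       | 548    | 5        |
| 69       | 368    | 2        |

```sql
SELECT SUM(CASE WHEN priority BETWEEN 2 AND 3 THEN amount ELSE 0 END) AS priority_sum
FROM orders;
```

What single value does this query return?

1584

order_id=60: ✗
order_id=61: ✗
order_id=62: ✗
order_id=63: ✗
order_id=64: ✗
order_id=65: ✓ → 244
order_id=66: ✓ → 518
order_id=67: ✓ → 454
order_id=68: ✗
order_id=69: ✓ → 368
priority_sum = 244 + 518 + 454 + 368 = 1584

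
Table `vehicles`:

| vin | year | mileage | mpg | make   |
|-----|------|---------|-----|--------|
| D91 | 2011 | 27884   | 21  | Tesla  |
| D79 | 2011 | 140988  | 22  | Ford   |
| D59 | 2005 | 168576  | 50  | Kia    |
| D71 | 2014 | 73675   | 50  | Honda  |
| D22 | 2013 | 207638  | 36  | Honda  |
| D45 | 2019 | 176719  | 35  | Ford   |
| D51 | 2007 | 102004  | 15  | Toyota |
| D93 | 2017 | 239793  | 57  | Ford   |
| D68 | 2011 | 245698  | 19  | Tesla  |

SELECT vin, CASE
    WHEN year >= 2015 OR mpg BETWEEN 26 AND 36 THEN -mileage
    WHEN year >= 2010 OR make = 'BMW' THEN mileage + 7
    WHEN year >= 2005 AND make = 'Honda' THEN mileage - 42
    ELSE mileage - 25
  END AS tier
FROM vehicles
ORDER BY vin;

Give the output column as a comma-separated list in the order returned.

-207638, -176719, 101979, 168551, 245705, 73682, 140995, 27891, -239793

vin=D22: year >= 2015 OR mpg BETWEEN 26 AND 36 → -207638
vin=D45: year >= 2015 OR mpg BETWEEN 26 AND 36 → -176719
vin=D51: ELSE → 101979
vin=D59: ELSE → 168551
vin=D68: year >= 2010 OR make = 'BMW' → 245705
vin=D71: year >= 2010 OR make = 'BMW' → 73682
vin=D79: year >= 2010 OR make = 'BMW' → 140995
vin=D91: year >= 2010 OR make = 'BMW' → 27891
vin=D93: year >= 2015 OR mpg BETWEEN 26 AND 36 → -239793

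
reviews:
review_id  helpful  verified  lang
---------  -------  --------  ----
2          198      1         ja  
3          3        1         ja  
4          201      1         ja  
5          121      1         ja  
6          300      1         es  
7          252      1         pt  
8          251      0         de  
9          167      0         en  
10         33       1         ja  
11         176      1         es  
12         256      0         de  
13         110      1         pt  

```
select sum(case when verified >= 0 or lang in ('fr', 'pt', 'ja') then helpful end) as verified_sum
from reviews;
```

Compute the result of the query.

review_id=2: ✓ → 198
review_id=3: ✓ → 3
review_id=4: ✓ → 201
review_id=5: ✓ → 121
review_id=6: ✓ → 300
review_id=7: ✓ → 252
review_id=8: ✓ → 251
review_id=9: ✓ → 167
review_id=10: ✓ → 33
review_id=11: ✓ → 176
review_id=12: ✓ → 256
review_id=13: ✓ → 110
verified_sum = 198 + 3 + 201 + 121 + 300 + 252 + 251 + 167 + 33 + 176 + 256 + 110 = 2068

2068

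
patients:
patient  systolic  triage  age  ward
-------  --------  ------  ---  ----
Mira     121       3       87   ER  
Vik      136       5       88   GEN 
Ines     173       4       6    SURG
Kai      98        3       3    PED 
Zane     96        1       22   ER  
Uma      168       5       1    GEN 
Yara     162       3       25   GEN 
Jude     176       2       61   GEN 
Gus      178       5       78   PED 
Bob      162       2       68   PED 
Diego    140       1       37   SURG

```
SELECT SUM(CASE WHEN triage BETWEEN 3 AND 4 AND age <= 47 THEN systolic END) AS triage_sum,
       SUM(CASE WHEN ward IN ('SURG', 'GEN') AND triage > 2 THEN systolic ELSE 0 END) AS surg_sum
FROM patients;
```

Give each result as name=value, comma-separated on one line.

[triage_sum: triage BETWEEN 3 AND 4 AND age <= 47]
patient=Mira: ✗
patient=Vik: ✗
patient=Ines: ✓ → 173
patient=Kai: ✓ → 98
patient=Zane: ✗
patient=Uma: ✗
patient=Yara: ✓ → 162
patient=Jude: ✗
patient=Gus: ✗
patient=Bob: ✗
patient=Diego: ✗
triage_sum = 173 + 98 + 162 = 433
—
[surg_sum: ward IN ('SURG', 'GEN') AND triage > 2]
patient=Mira: ✗
patient=Vik: ✓ → 136
patient=Ines: ✓ → 173
patient=Kai: ✗
patient=Zane: ✗
patient=Uma: ✓ → 168
patient=Yara: ✓ → 162
patient=Jude: ✗
patient=Gus: ✗
patient=Bob: ✗
patient=Diego: ✗
surg_sum = 136 + 173 + 168 + 162 = 639

triage_sum=433, surg_sum=639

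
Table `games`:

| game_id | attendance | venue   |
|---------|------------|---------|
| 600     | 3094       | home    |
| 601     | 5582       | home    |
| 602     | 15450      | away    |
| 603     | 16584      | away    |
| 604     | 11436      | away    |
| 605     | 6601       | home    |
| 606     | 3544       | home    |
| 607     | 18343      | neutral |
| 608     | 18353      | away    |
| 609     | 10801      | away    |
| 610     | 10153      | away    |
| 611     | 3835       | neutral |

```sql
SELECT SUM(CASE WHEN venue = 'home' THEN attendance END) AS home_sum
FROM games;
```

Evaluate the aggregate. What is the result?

game_id=600: ✓ → 3094
game_id=601: ✓ → 5582
game_id=602: ✗
game_id=603: ✗
game_id=604: ✗
game_id=605: ✓ → 6601
game_id=606: ✓ → 3544
game_id=607: ✗
game_id=608: ✗
game_id=609: ✗
game_id=610: ✗
game_id=611: ✗
home_sum = 3094 + 5582 + 6601 + 3544 = 18821

18821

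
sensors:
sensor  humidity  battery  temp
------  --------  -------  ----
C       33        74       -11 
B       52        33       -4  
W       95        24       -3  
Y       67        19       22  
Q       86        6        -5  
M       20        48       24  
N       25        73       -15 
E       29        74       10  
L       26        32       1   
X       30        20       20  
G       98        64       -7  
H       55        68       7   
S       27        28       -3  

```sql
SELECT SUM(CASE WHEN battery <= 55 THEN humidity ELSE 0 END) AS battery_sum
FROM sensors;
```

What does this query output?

sensor=C: ✗
sensor=B: ✓ → 52
sensor=W: ✓ → 95
sensor=Y: ✓ → 67
sensor=Q: ✓ → 86
sensor=M: ✓ → 20
sensor=N: ✗
sensor=E: ✗
sensor=L: ✓ → 26
sensor=X: ✓ → 30
sensor=G: ✗
sensor=H: ✗
sensor=S: ✓ → 27
battery_sum = 52 + 95 + 67 + 86 + 20 + 26 + 30 + 27 = 403

403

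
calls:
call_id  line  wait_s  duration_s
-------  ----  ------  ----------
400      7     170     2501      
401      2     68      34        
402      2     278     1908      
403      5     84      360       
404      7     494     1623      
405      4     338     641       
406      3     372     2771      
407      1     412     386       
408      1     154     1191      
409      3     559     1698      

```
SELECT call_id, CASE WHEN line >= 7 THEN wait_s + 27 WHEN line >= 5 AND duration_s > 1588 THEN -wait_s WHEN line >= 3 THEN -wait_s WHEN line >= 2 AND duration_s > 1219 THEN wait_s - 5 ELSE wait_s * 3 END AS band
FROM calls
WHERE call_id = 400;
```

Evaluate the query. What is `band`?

call_id = 400: line=7, wait_s=170, duration_s=2501.
line >= 7 → true → 197

197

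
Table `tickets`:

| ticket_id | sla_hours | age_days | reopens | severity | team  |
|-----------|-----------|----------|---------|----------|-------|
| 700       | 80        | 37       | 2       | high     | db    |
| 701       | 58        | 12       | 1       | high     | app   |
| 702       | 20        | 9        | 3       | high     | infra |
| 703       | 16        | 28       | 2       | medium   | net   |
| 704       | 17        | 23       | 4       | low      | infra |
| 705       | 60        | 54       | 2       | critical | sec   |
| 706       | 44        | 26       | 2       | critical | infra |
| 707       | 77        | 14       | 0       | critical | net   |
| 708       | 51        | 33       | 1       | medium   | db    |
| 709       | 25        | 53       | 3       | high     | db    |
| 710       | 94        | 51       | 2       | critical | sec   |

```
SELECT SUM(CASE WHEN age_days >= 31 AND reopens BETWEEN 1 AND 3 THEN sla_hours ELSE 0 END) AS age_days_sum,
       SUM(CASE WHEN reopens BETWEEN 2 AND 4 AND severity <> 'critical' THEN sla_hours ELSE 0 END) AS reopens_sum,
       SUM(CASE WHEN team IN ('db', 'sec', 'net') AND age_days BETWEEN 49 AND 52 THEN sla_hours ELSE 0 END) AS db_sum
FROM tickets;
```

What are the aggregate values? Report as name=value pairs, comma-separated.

age_days_sum=310, reopens_sum=158, db_sum=94

[age_days_sum: age_days >= 31 AND reopens BETWEEN 1 AND 3]
ticket_id=700: ✓ → 80
ticket_id=701: ✗
ticket_id=702: ✗
ticket_id=703: ✗
ticket_id=704: ✗
ticket_id=705: ✓ → 60
ticket_id=706: ✗
ticket_id=707: ✗
ticket_id=708: ✓ → 51
ticket_id=709: ✓ → 25
ticket_id=710: ✓ → 94
age_days_sum = 80 + 60 + 51 + 25 + 94 = 310
—
[reopens_sum: reopens BETWEEN 2 AND 4 AND severity <> 'critical']
ticket_id=700: ✓ → 80
ticket_id=701: ✗
ticket_id=702: ✓ → 20
ticket_id=703: ✓ → 16
ticket_id=704: ✓ → 17
ticket_id=705: ✗
ticket_id=706: ✗
ticket_id=707: ✗
ticket_id=708: ✗
ticket_id=709: ✓ → 25
ticket_id=710: ✗
reopens_sum = 80 + 20 + 16 + 17 + 25 = 158
—
[db_sum: team IN ('db', 'sec', 'net') AND age_days BETWEEN 49 AND 52]
ticket_id=700: ✗
ticket_id=701: ✗
ticket_id=702: ✗
ticket_id=703: ✗
ticket_id=704: ✗
ticket_id=705: ✗
ticket_id=706: ✗
ticket_id=707: ✗
ticket_id=708: ✗
ticket_id=709: ✗
ticket_id=710: ✓ → 94
db_sum = 94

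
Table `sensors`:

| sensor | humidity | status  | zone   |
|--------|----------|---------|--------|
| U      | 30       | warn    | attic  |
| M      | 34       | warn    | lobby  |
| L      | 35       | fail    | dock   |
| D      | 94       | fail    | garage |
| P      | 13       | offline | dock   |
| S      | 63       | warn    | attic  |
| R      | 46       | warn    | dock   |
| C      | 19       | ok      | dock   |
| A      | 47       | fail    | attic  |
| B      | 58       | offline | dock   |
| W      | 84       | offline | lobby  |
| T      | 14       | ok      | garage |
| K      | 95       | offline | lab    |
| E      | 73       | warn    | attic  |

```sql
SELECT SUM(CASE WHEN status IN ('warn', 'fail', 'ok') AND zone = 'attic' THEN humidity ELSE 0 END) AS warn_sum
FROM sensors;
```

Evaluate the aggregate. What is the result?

sensor=U: ✓ → 30
sensor=M: ✗
sensor=L: ✗
sensor=D: ✗
sensor=P: ✗
sensor=S: ✓ → 63
sensor=R: ✗
sensor=C: ✗
sensor=A: ✓ → 47
sensor=B: ✗
sensor=W: ✗
sensor=T: ✗
sensor=K: ✗
sensor=E: ✓ → 73
warn_sum = 30 + 63 + 47 + 73 = 213

213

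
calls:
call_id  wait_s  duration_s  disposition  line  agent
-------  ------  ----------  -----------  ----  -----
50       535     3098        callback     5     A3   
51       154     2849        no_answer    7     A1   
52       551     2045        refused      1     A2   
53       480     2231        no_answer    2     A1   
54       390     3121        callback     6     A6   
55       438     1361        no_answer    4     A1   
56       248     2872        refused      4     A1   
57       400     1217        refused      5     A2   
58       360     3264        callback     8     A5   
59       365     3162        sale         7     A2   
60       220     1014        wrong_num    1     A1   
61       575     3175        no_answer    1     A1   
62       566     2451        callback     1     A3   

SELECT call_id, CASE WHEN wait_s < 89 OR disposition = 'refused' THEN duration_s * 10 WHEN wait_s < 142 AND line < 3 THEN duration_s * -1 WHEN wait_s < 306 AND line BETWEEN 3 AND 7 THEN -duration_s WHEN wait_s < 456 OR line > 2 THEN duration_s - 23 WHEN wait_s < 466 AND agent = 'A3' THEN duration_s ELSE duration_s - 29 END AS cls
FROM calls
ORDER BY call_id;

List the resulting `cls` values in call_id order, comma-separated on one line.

3075, -2849, 20450, 2202, 3098, 1338, 28720, 12170, 3241, 3139, 991, 3146, 2422

call_id=50: wait_s < 456 OR line > 2 → 3075
call_id=51: wait_s < 306 AND line BETWEEN 3 AND 7 → -2849
call_id=52: wait_s < 89 OR disposition = 'refused' → 20450
call_id=53: ELSE → 2202
call_id=54: wait_s < 456 OR line > 2 → 3098
call_id=55: wait_s < 456 OR line > 2 → 1338
call_id=56: wait_s < 89 OR disposition = 'refused' → 28720
call_id=57: wait_s < 89 OR disposition = 'refused' → 12170
call_id=58: wait_s < 456 OR line > 2 → 3241
call_id=59: wait_s < 456 OR line > 2 → 3139
call_id=60: wait_s < 456 OR line > 2 → 991
call_id=61: ELSE → 3146
call_id=62: ELSE → 2422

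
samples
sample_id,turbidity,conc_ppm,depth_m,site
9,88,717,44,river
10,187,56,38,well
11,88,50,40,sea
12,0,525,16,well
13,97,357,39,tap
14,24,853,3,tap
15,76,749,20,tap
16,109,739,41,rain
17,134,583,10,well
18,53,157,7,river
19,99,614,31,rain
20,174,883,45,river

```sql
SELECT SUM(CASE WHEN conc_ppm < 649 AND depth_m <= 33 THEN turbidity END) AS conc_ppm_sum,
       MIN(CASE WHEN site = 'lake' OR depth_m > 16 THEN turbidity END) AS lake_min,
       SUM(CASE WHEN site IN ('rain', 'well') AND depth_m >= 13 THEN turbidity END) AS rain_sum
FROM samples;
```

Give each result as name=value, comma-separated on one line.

[conc_ppm_sum: conc_ppm < 649 AND depth_m <= 33]
sample_id=9: ✗
sample_id=10: ✗
sample_id=11: ✗
sample_id=12: ✓ → 0
sample_id=13: ✗
sample_id=14: ✗
sample_id=15: ✗
sample_id=16: ✗
sample_id=17: ✓ → 134
sample_id=18: ✓ → 53
sample_id=19: ✓ → 99
sample_id=20: ✗
conc_ppm_sum = 134 + 53 + 99 = 286
—
[lake_min: site = 'lake' OR depth_m > 16]
sample_id=9: ✓ → 88
sample_id=10: ✓ → 187
sample_id=11: ✓ → 88
sample_id=12: ✗
sample_id=13: ✓ → 97
sample_id=14: ✗
sample_id=15: ✓ → 76
sample_id=16: ✓ → 109
sample_id=17: ✗
sample_id=18: ✗
sample_id=19: ✓ → 99
sample_id=20: ✓ → 174
lake_min = MIN(88, 187, 88, 97, 76, 109, 99, 174) = 76
—
[rain_sum: site IN ('rain', 'well') AND depth_m >= 13]
sample_id=9: ✗
sample_id=10: ✓ → 187
sample_id=11: ✗
sample_id=12: ✓ → 0
sample_id=13: ✗
sample_id=14: ✗
sample_id=15: ✗
sample_id=16: ✓ → 109
sample_id=17: ✗
sample_id=18: ✗
sample_id=19: ✓ → 99
sample_id=20: ✗
rain_sum = 187 + 109 + 99 = 395

conc_ppm_sum=286, lake_min=76, rain_sum=395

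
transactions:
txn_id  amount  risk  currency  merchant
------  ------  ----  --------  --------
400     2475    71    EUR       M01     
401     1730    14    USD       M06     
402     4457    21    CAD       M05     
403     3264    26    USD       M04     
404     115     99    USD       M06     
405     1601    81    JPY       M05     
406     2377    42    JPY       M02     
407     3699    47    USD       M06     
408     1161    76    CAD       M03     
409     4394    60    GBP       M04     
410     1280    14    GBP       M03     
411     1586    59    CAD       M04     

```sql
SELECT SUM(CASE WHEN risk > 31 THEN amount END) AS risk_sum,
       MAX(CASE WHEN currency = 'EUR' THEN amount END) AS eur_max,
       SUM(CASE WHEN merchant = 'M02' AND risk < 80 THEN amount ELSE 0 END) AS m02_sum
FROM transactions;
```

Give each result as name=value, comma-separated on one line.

[risk_sum: risk > 31]
txn_id=400: ✓ → 2475
txn_id=401: ✗
txn_id=402: ✗
txn_id=403: ✗
txn_id=404: ✓ → 115
txn_id=405: ✓ → 1601
txn_id=406: ✓ → 2377
txn_id=407: ✓ → 3699
txn_id=408: ✓ → 1161
txn_id=409: ✓ → 4394
txn_id=410: ✗
txn_id=411: ✓ → 1586
risk_sum = 2475 + 115 + 1601 + 2377 + 3699 + 1161 + 4394 + 1586 = 17408
—
[eur_max: currency = 'EUR']
txn_id=400: ✓ → 2475
txn_id=401: ✗
txn_id=402: ✗
txn_id=403: ✗
txn_id=404: ✗
txn_id=405: ✗
txn_id=406: ✗
txn_id=407: ✗
txn_id=408: ✗
txn_id=409: ✗
txn_id=410: ✗
txn_id=411: ✗
eur_max = MAX(2475) = 2475
—
[m02_sum: merchant = 'M02' AND risk < 80]
txn_id=400: ✗
txn_id=401: ✗
txn_id=402: ✗
txn_id=403: ✗
txn_id=404: ✗
txn_id=405: ✗
txn_id=406: ✓ → 2377
txn_id=407: ✗
txn_id=408: ✗
txn_id=409: ✗
txn_id=410: ✗
txn_id=411: ✗
m02_sum = 2377

risk_sum=17408, eur_max=2475, m02_sum=2377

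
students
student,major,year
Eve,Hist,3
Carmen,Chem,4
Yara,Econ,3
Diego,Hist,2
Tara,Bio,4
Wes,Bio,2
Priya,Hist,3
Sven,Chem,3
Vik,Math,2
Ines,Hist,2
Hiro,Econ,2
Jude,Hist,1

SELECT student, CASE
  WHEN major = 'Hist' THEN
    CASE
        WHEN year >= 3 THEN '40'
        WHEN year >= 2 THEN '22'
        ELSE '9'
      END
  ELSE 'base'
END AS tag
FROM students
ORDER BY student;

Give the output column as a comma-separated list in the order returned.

base, 22, 40, base, 22, 9, 40, base, base, base, base, base

student=Carmen: major='Chem' → outer ELSE → base
student=Diego: major='Hist' → inner[year >= 2] → 22
student=Eve: major='Hist' → inner[year >= 3] → 40
student=Hiro: major='Econ' → outer ELSE → base
student=Ines: major='Hist' → inner[year >= 2] → 22
student=Jude: major='Hist' → inner[ELSE] → 9
student=Priya: major='Hist' → inner[year >= 3] → 40
student=Sven: major='Chem' → outer ELSE → base
student=Tara: major='Bio' → outer ELSE → base
student=Vik: major='Math' → outer ELSE → base
student=Wes: major='Bio' → outer ELSE → base
student=Yara: major='Econ' → outer ELSE → base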